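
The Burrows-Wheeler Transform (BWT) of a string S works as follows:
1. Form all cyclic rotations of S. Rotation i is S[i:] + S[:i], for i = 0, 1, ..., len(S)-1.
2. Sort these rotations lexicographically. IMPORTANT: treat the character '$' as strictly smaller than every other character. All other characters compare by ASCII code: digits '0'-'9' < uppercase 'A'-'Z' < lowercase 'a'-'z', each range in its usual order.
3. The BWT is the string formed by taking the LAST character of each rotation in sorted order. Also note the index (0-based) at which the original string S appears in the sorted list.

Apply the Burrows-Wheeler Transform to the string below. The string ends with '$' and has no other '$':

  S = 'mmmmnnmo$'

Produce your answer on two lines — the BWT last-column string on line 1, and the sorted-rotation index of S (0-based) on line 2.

Answer: o$mmmnnmm
1

Derivation:
All 9 rotations (rotation i = S[i:]+S[:i]):
  rot[0] = mmmmnnmo$
  rot[1] = mmmnnmo$m
  rot[2] = mmnnmo$mm
  rot[3] = mnnmo$mmm
  rot[4] = nnmo$mmmm
  rot[5] = nmo$mmmmn
  rot[6] = mo$mmmmnn
  rot[7] = o$mmmmnnm
  rot[8] = $mmmmnnmo
Sorted (with $ < everything):
  sorted[0] = $mmmmnnmo  (last char: 'o')
  sorted[1] = mmmmnnmo$  (last char: '$')
  sorted[2] = mmmnnmo$m  (last char: 'm')
  sorted[3] = mmnnmo$mm  (last char: 'm')
  sorted[4] = mnnmo$mmm  (last char: 'm')
  sorted[5] = mo$mmmmnn  (last char: 'n')
  sorted[6] = nmo$mmmmn  (last char: 'n')
  sorted[7] = nnmo$mmmm  (last char: 'm')
  sorted[8] = o$mmmmnnm  (last char: 'm')
Last column: o$mmmnnmm
Original string S is at sorted index 1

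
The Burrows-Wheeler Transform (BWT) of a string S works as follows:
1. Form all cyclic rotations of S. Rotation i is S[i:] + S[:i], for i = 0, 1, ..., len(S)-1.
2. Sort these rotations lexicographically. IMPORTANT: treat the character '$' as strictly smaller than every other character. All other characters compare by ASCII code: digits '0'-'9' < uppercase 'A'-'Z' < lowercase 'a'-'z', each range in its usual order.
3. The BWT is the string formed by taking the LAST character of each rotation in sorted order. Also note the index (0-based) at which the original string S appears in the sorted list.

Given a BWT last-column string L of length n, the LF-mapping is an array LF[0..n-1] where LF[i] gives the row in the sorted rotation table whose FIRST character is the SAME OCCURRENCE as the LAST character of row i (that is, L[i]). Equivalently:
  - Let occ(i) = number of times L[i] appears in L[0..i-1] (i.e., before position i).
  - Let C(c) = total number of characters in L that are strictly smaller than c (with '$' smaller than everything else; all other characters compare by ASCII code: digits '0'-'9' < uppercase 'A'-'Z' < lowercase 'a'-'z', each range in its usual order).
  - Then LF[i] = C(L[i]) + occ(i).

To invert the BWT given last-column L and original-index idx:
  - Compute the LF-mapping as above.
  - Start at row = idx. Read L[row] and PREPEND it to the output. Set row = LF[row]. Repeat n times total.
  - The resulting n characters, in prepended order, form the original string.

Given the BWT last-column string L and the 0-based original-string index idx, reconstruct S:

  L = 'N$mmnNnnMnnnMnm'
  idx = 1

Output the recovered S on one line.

LF mapping: 3 0 5 6 8 4 9 10 1 11 12 13 2 14 7
Walk LF starting at row 1, prepending L[row]:
  step 1: row=1, L[1]='$', prepend. Next row=LF[1]=0
  step 2: row=0, L[0]='N', prepend. Next row=LF[0]=3
  step 3: row=3, L[3]='m', prepend. Next row=LF[3]=6
  step 4: row=6, L[6]='n', prepend. Next row=LF[6]=9
  step 5: row=9, L[9]='n', prepend. Next row=LF[9]=11
  step 6: row=11, L[11]='n', prepend. Next row=LF[11]=13
  step 7: row=13, L[13]='n', prepend. Next row=LF[13]=14
  step 8: row=14, L[14]='m', prepend. Next row=LF[14]=7
  step 9: row=7, L[7]='n', prepend. Next row=LF[7]=10
  step 10: row=10, L[10]='n', prepend. Next row=LF[10]=12
  step 11: row=12, L[12]='M', prepend. Next row=LF[12]=2
  step 12: row=2, L[2]='m', prepend. Next row=LF[2]=5
  step 13: row=5, L[5]='N', prepend. Next row=LF[5]=4
  step 14: row=4, L[4]='n', prepend. Next row=LF[4]=8
  step 15: row=8, L[8]='M', prepend. Next row=LF[8]=1
Reversed output: MnNmMnnmnnnnmN$

Answer: MnNmMnnmnnnnmN$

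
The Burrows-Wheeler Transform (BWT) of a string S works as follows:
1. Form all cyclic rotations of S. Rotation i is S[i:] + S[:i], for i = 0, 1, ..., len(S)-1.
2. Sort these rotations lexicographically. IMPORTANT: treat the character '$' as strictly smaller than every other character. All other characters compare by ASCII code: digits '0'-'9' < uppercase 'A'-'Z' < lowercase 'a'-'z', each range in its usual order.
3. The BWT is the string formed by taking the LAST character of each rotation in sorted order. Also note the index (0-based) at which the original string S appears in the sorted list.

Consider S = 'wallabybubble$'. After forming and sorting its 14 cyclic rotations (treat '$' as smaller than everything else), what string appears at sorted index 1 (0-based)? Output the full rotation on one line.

Answer: abybubble$wall

Derivation:
All 14 rotations (rotation i = S[i:]+S[:i]):
  rot[0] = wallabybubble$
  rot[1] = allabybubble$w
  rot[2] = llabybubble$wa
  rot[3] = labybubble$wal
  rot[4] = abybubble$wall
  rot[5] = bybubble$walla
  rot[6] = ybubble$wallab
  rot[7] = bubble$wallaby
  rot[8] = ubble$wallabyb
  rot[9] = bble$wallabybu
  rot[10] = ble$wallabybub
  rot[11] = le$wallabybubb
  rot[12] = e$wallabybubbl
  rot[13] = $wallabybubble
Sorted (with $ < everything):
  sorted[0] = $wallabybubble
  sorted[1] = abybubble$wall
  sorted[2] = allabybubble$w
  sorted[3] = bble$wallabybu
  sorted[4] = ble$wallabybub
  sorted[5] = bubble$wallaby
  sorted[6] = bybubble$walla
  sorted[7] = e$wallabybubbl
  sorted[8] = labybubble$wal
  sorted[9] = le$wallabybubb
  sorted[10] = llabybubble$wa
  sorted[11] = ubble$wallabyb
  sorted[12] = wallabybubble$
  sorted[13] = ybubble$wallab
sorted[1] = abybubble$wall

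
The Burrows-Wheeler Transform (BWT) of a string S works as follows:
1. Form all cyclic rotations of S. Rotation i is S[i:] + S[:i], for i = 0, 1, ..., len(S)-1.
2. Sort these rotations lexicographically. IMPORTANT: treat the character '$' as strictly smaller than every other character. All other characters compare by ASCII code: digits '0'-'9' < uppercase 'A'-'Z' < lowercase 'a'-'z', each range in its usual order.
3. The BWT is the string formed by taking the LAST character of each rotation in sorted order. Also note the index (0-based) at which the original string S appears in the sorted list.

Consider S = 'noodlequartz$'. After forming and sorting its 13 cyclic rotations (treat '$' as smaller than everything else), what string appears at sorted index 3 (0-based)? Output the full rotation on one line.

All 13 rotations (rotation i = S[i:]+S[:i]):
  rot[0] = noodlequartz$
  rot[1] = oodlequartz$n
  rot[2] = odlequartz$no
  rot[3] = dlequartz$noo
  rot[4] = lequartz$nood
  rot[5] = equartz$noodl
  rot[6] = quartz$noodle
  rot[7] = uartz$noodleq
  rot[8] = artz$noodlequ
  rot[9] = rtz$noodlequa
  rot[10] = tz$noodlequar
  rot[11] = z$noodlequart
  rot[12] = $noodlequartz
Sorted (with $ < everything):
  sorted[0] = $noodlequartz
  sorted[1] = artz$noodlequ
  sorted[2] = dlequartz$noo
  sorted[3] = equartz$noodl
  sorted[4] = lequartz$nood
  sorted[5] = noodlequartz$
  sorted[6] = odlequartz$no
  sorted[7] = oodlequartz$n
  sorted[8] = quartz$noodle
  sorted[9] = rtz$noodlequa
  sorted[10] = tz$noodlequar
  sorted[11] = uartz$noodleq
  sorted[12] = z$noodlequart
sorted[3] = equartz$noodl

Answer: equartz$noodl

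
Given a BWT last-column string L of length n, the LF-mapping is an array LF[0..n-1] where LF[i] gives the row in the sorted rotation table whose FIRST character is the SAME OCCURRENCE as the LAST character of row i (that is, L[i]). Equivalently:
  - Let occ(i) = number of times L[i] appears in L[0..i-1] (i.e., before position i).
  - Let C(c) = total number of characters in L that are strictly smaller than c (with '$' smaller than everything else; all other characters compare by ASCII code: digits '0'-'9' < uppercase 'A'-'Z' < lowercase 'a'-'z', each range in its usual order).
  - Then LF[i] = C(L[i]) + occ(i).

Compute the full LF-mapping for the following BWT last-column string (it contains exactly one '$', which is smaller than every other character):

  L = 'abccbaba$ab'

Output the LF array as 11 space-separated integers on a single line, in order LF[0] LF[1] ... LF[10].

Answer: 1 5 9 10 6 2 7 3 0 4 8

Derivation:
Char counts: '$':1, 'a':4, 'b':4, 'c':2
C (first-col start): C('$')=0, C('a')=1, C('b')=5, C('c')=9
L[0]='a': occ=0, LF[0]=C('a')+0=1+0=1
L[1]='b': occ=0, LF[1]=C('b')+0=5+0=5
L[2]='c': occ=0, LF[2]=C('c')+0=9+0=9
L[3]='c': occ=1, LF[3]=C('c')+1=9+1=10
L[4]='b': occ=1, LF[4]=C('b')+1=5+1=6
L[5]='a': occ=1, LF[5]=C('a')+1=1+1=2
L[6]='b': occ=2, LF[6]=C('b')+2=5+2=7
L[7]='a': occ=2, LF[7]=C('a')+2=1+2=3
L[8]='$': occ=0, LF[8]=C('$')+0=0+0=0
L[9]='a': occ=3, LF[9]=C('a')+3=1+3=4
L[10]='b': occ=3, LF[10]=C('b')+3=5+3=8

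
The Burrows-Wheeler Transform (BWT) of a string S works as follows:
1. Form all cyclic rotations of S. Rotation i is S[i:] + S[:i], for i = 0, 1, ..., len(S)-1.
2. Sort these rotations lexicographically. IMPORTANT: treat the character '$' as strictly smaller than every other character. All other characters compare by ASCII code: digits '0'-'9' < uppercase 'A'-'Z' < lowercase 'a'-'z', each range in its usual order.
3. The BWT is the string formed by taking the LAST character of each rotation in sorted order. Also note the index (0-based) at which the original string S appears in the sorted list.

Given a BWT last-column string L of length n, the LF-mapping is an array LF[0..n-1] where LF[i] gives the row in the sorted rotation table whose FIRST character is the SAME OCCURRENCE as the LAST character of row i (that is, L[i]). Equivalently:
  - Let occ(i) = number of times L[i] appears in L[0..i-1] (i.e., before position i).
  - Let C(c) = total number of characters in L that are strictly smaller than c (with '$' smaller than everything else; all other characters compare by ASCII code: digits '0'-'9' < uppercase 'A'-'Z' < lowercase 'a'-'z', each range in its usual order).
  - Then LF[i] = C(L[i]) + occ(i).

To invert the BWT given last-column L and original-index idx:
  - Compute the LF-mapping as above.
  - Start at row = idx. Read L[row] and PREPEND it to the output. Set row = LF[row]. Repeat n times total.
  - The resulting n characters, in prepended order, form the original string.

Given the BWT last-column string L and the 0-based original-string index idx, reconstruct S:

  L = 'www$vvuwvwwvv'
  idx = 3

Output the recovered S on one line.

Answer: vvwwvvwuvwww$

Derivation:
LF mapping: 7 8 9 0 2 3 1 10 4 11 12 5 6
Walk LF starting at row 3, prepending L[row]:
  step 1: row=3, L[3]='$', prepend. Next row=LF[3]=0
  step 2: row=0, L[0]='w', prepend. Next row=LF[0]=7
  step 3: row=7, L[7]='w', prepend. Next row=LF[7]=10
  step 4: row=10, L[10]='w', prepend. Next row=LF[10]=12
  step 5: row=12, L[12]='v', prepend. Next row=LF[12]=6
  step 6: row=6, L[6]='u', prepend. Next row=LF[6]=1
  step 7: row=1, L[1]='w', prepend. Next row=LF[1]=8
  step 8: row=8, L[8]='v', prepend. Next row=LF[8]=4
  step 9: row=4, L[4]='v', prepend. Next row=LF[4]=2
  step 10: row=2, L[2]='w', prepend. Next row=LF[2]=9
  step 11: row=9, L[9]='w', prepend. Next row=LF[9]=11
  step 12: row=11, L[11]='v', prepend. Next row=LF[11]=5
  step 13: row=5, L[5]='v', prepend. Next row=LF[5]=3
Reversed output: vvwwvvwuvwww$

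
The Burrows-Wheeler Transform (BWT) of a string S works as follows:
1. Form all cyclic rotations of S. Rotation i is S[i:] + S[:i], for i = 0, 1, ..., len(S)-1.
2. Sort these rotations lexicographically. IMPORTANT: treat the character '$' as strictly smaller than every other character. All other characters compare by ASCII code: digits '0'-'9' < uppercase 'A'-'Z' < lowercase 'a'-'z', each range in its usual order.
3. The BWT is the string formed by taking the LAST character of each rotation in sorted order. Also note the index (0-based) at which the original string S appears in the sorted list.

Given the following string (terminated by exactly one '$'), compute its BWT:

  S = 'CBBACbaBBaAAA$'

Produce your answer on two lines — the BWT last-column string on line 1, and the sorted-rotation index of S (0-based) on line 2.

Answer: AAAaBBCaB$ABbC
9

Derivation:
All 14 rotations (rotation i = S[i:]+S[:i]):
  rot[0] = CBBACbaBBaAAA$
  rot[1] = BBACbaBBaAAA$C
  rot[2] = BACbaBBaAAA$CB
  rot[3] = ACbaBBaAAA$CBB
  rot[4] = CbaBBaAAA$CBBA
  rot[5] = baBBaAAA$CBBAC
  rot[6] = aBBaAAA$CBBACb
  rot[7] = BBaAAA$CBBACba
  rot[8] = BaAAA$CBBACbaB
  rot[9] = aAAA$CBBACbaBB
  rot[10] = AAA$CBBACbaBBa
  rot[11] = AA$CBBACbaBBaA
  rot[12] = A$CBBACbaBBaAA
  rot[13] = $CBBACbaBBaAAA
Sorted (with $ < everything):
  sorted[0] = $CBBACbaBBaAAA  (last char: 'A')
  sorted[1] = A$CBBACbaBBaAA  (last char: 'A')
  sorted[2] = AA$CBBACbaBBaA  (last char: 'A')
  sorted[3] = AAA$CBBACbaBBa  (last char: 'a')
  sorted[4] = ACbaBBaAAA$CBB  (last char: 'B')
  sorted[5] = BACbaBBaAAA$CB  (last char: 'B')
  sorted[6] = BBACbaBBaAAA$C  (last char: 'C')
  sorted[7] = BBaAAA$CBBACba  (last char: 'a')
  sorted[8] = BaAAA$CBBACbaB  (last char: 'B')
  sorted[9] = CBBACbaBBaAAA$  (last char: '$')
  sorted[10] = CbaBBaAAA$CBBA  (last char: 'A')
  sorted[11] = aAAA$CBBACbaBB  (last char: 'B')
  sorted[12] = aBBaAAA$CBBACb  (last char: 'b')
  sorted[13] = baBBaAAA$CBBAC  (last char: 'C')
Last column: AAAaBBCaB$ABbC
Original string S is at sorted index 9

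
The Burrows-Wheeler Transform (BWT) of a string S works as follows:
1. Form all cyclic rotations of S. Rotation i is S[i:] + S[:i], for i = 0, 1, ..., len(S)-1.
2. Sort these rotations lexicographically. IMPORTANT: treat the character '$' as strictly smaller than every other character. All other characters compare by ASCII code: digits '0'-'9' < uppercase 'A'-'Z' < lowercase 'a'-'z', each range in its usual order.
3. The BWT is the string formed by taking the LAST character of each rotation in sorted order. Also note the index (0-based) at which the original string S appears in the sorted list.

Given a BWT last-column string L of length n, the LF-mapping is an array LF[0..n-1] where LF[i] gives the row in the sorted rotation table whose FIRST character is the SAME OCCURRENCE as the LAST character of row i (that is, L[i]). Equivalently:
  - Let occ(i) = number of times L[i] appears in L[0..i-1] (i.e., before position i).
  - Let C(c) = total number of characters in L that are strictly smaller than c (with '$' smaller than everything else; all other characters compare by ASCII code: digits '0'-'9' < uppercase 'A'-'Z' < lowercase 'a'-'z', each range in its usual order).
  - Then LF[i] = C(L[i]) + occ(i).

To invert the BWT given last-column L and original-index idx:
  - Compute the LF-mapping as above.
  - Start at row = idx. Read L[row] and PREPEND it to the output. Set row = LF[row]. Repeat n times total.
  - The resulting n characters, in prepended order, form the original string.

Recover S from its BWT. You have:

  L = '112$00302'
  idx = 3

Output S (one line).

Answer: 02320101$

Derivation:
LF mapping: 4 5 6 0 1 2 8 3 7
Walk LF starting at row 3, prepending L[row]:
  step 1: row=3, L[3]='$', prepend. Next row=LF[3]=0
  step 2: row=0, L[0]='1', prepend. Next row=LF[0]=4
  step 3: row=4, L[4]='0', prepend. Next row=LF[4]=1
  step 4: row=1, L[1]='1', prepend. Next row=LF[1]=5
  step 5: row=5, L[5]='0', prepend. Next row=LF[5]=2
  step 6: row=2, L[2]='2', prepend. Next row=LF[2]=6
  step 7: row=6, L[6]='3', prepend. Next row=LF[6]=8
  step 8: row=8, L[8]='2', prepend. Next row=LF[8]=7
  step 9: row=7, L[7]='0', prepend. Next row=LF[7]=3
Reversed output: 02320101$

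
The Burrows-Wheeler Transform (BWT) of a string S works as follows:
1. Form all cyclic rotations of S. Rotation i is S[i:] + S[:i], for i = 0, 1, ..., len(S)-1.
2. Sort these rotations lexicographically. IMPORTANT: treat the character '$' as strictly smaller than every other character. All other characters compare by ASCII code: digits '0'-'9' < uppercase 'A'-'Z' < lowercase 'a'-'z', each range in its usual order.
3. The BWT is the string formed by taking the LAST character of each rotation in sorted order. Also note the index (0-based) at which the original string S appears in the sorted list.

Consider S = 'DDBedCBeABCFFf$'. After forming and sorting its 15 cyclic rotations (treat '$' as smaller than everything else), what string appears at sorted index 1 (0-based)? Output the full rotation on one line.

Answer: ABCFFf$DDBedCBe

Derivation:
All 15 rotations (rotation i = S[i:]+S[:i]):
  rot[0] = DDBedCBeABCFFf$
  rot[1] = DBedCBeABCFFf$D
  rot[2] = BedCBeABCFFf$DD
  rot[3] = edCBeABCFFf$DDB
  rot[4] = dCBeABCFFf$DDBe
  rot[5] = CBeABCFFf$DDBed
  rot[6] = BeABCFFf$DDBedC
  rot[7] = eABCFFf$DDBedCB
  rot[8] = ABCFFf$DDBedCBe
  rot[9] = BCFFf$DDBedCBeA
  rot[10] = CFFf$DDBedCBeAB
  rot[11] = FFf$DDBedCBeABC
  rot[12] = Ff$DDBedCBeABCF
  rot[13] = f$DDBedCBeABCFF
  rot[14] = $DDBedCBeABCFFf
Sorted (with $ < everything):
  sorted[0] = $DDBedCBeABCFFf
  sorted[1] = ABCFFf$DDBedCBe
  sorted[2] = BCFFf$DDBedCBeA
  sorted[3] = BeABCFFf$DDBedC
  sorted[4] = BedCBeABCFFf$DD
  sorted[5] = CBeABCFFf$DDBed
  sorted[6] = CFFf$DDBedCBeAB
  sorted[7] = DBedCBeABCFFf$D
  sorted[8] = DDBedCBeABCFFf$
  sorted[9] = FFf$DDBedCBeABC
  sorted[10] = Ff$DDBedCBeABCF
  sorted[11] = dCBeABCFFf$DDBe
  sorted[12] = eABCFFf$DDBedCB
  sorted[13] = edCBeABCFFf$DDB
  sorted[14] = f$DDBedCBeABCFF
sorted[1] = ABCFFf$DDBedCBe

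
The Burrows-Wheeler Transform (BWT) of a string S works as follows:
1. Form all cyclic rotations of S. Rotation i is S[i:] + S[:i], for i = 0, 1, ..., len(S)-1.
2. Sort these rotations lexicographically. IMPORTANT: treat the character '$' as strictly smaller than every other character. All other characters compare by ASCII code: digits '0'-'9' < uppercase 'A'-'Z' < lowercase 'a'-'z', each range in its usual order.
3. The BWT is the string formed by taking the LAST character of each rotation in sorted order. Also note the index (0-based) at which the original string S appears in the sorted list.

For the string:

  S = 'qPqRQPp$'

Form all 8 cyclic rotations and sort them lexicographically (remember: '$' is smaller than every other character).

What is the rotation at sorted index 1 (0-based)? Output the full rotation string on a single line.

All 8 rotations (rotation i = S[i:]+S[:i]):
  rot[0] = qPqRQPp$
  rot[1] = PqRQPp$q
  rot[2] = qRQPp$qP
  rot[3] = RQPp$qPq
  rot[4] = QPp$qPqR
  rot[5] = Pp$qPqRQ
  rot[6] = p$qPqRQP
  rot[7] = $qPqRQPp
Sorted (with $ < everything):
  sorted[0] = $qPqRQPp
  sorted[1] = Pp$qPqRQ
  sorted[2] = PqRQPp$q
  sorted[3] = QPp$qPqR
  sorted[4] = RQPp$qPq
  sorted[5] = p$qPqRQP
  sorted[6] = qPqRQPp$
  sorted[7] = qRQPp$qP
sorted[1] = Pp$qPqRQ

Answer: Pp$qPqRQ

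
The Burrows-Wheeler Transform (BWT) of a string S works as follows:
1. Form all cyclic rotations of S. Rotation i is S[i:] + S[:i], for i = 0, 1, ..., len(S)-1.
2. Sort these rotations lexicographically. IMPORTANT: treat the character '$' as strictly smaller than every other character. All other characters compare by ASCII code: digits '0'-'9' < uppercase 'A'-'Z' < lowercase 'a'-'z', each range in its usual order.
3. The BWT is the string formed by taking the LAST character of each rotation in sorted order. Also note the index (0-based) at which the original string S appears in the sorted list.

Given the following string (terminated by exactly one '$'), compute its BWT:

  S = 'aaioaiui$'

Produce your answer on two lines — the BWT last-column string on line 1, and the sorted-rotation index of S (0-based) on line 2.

All 9 rotations (rotation i = S[i:]+S[:i]):
  rot[0] = aaioaiui$
  rot[1] = aioaiui$a
  rot[2] = ioaiui$aa
  rot[3] = oaiui$aai
  rot[4] = aiui$aaio
  rot[5] = iui$aaioa
  rot[6] = ui$aaioai
  rot[7] = i$aaioaiu
  rot[8] = $aaioaiui
Sorted (with $ < everything):
  sorted[0] = $aaioaiui  (last char: 'i')
  sorted[1] = aaioaiui$  (last char: '$')
  sorted[2] = aioaiui$a  (last char: 'a')
  sorted[3] = aiui$aaio  (last char: 'o')
  sorted[4] = i$aaioaiu  (last char: 'u')
  sorted[5] = ioaiui$aa  (last char: 'a')
  sorted[6] = iui$aaioa  (last char: 'a')
  sorted[7] = oaiui$aai  (last char: 'i')
  sorted[8] = ui$aaioai  (last char: 'i')
Last column: i$aouaaii
Original string S is at sorted index 1

Answer: i$aouaaii
1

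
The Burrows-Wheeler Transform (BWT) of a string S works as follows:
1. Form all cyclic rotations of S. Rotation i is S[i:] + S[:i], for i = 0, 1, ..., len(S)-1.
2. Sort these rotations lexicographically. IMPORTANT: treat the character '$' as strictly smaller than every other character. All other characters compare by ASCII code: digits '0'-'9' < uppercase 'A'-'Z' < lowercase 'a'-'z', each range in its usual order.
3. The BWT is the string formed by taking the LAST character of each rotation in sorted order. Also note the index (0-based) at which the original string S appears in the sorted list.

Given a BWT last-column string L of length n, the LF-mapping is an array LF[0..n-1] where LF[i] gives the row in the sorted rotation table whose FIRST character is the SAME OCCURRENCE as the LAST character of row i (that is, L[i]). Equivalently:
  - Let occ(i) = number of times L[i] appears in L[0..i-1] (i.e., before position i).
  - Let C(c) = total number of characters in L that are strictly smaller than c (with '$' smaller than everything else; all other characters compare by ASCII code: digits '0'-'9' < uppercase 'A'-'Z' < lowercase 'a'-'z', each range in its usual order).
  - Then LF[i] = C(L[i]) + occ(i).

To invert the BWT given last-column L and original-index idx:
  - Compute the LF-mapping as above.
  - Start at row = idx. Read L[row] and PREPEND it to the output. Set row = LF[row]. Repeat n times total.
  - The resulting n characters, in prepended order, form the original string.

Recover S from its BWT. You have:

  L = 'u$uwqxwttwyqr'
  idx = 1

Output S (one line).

Answer: qtuqxtwrywwu$

Derivation:
LF mapping: 6 0 7 8 1 11 9 4 5 10 12 2 3
Walk LF starting at row 1, prepending L[row]:
  step 1: row=1, L[1]='$', prepend. Next row=LF[1]=0
  step 2: row=0, L[0]='u', prepend. Next row=LF[0]=6
  step 3: row=6, L[6]='w', prepend. Next row=LF[6]=9
  step 4: row=9, L[9]='w', prepend. Next row=LF[9]=10
  step 5: row=10, L[10]='y', prepend. Next row=LF[10]=12
  step 6: row=12, L[12]='r', prepend. Next row=LF[12]=3
  step 7: row=3, L[3]='w', prepend. Next row=LF[3]=8
  step 8: row=8, L[8]='t', prepend. Next row=LF[8]=5
  step 9: row=5, L[5]='x', prepend. Next row=LF[5]=11
  step 10: row=11, L[11]='q', prepend. Next row=LF[11]=2
  step 11: row=2, L[2]='u', prepend. Next row=LF[2]=7
  step 12: row=7, L[7]='t', prepend. Next row=LF[7]=4
  step 13: row=4, L[4]='q', prepend. Next row=LF[4]=1
Reversed output: qtuqxtwrywwu$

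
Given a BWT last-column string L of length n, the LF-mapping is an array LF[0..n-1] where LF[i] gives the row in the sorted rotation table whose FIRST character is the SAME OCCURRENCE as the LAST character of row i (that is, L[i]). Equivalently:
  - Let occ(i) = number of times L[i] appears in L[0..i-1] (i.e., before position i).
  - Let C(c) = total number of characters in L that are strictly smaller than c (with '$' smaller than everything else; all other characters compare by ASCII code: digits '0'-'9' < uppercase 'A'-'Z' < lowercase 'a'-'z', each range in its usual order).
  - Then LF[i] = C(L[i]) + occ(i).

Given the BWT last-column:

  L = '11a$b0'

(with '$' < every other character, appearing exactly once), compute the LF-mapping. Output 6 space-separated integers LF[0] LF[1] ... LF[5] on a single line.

Answer: 2 3 4 0 5 1

Derivation:
Char counts: '$':1, '0':1, '1':2, 'a':1, 'b':1
C (first-col start): C('$')=0, C('0')=1, C('1')=2, C('a')=4, C('b')=5
L[0]='1': occ=0, LF[0]=C('1')+0=2+0=2
L[1]='1': occ=1, LF[1]=C('1')+1=2+1=3
L[2]='a': occ=0, LF[2]=C('a')+0=4+0=4
L[3]='$': occ=0, LF[3]=C('$')+0=0+0=0
L[4]='b': occ=0, LF[4]=C('b')+0=5+0=5
L[5]='0': occ=0, LF[5]=C('0')+0=1+0=1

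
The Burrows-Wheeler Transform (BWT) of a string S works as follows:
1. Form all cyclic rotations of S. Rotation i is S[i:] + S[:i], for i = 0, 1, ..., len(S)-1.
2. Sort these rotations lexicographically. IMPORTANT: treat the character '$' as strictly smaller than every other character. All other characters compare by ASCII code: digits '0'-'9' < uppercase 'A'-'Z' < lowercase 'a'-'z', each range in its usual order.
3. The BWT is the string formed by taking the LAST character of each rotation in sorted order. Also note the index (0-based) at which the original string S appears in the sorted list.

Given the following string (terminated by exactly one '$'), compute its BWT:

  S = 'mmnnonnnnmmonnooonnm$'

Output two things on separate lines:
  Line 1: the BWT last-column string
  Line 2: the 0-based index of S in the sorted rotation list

Answer: mn$nmmnnonnomonnonmon
2

Derivation:
All 21 rotations (rotation i = S[i:]+S[:i]):
  rot[0] = mmnnonnnnmmonnooonnm$
  rot[1] = mnnonnnnmmonnooonnm$m
  rot[2] = nnonnnnmmonnooonnm$mm
  rot[3] = nonnnnmmonnooonnm$mmn
  rot[4] = onnnnmmonnooonnm$mmnn
  rot[5] = nnnnmmonnooonnm$mmnno
  rot[6] = nnnmmonnooonnm$mmnnon
  rot[7] = nnmmonnooonnm$mmnnonn
  rot[8] = nmmonnooonnm$mmnnonnn
  rot[9] = mmonnooonnm$mmnnonnnn
  rot[10] = monnooonnm$mmnnonnnnm
  rot[11] = onnooonnm$mmnnonnnnmm
  rot[12] = nnooonnm$mmnnonnnnmmo
  rot[13] = nooonnm$mmnnonnnnmmon
  rot[14] = ooonnm$mmnnonnnnmmonn
  rot[15] = oonnm$mmnnonnnnmmonno
  rot[16] = onnm$mmnnonnnnmmonnoo
  rot[17] = nnm$mmnnonnnnmmonnooo
  rot[18] = nm$mmnnonnnnmmonnooon
  rot[19] = m$mmnnonnnnmmonnooonn
  rot[20] = $mmnnonnnnmmonnooonnm
Sorted (with $ < everything):
  sorted[0] = $mmnnonnnnmmonnooonnm  (last char: 'm')
  sorted[1] = m$mmnnonnnnmmonnooonn  (last char: 'n')
  sorted[2] = mmnnonnnnmmonnooonnm$  (last char: '$')
  sorted[3] = mmonnooonnm$mmnnonnnn  (last char: 'n')
  sorted[4] = mnnonnnnmmonnooonnm$m  (last char: 'm')
  sorted[5] = monnooonnm$mmnnonnnnm  (last char: 'm')
  sorted[6] = nm$mmnnonnnnmmonnooon  (last char: 'n')
  sorted[7] = nmmonnooonnm$mmnnonnn  (last char: 'n')
  sorted[8] = nnm$mmnnonnnnmmonnooo  (last char: 'o')
  sorted[9] = nnmmonnooonnm$mmnnonn  (last char: 'n')
  sorted[10] = nnnmmonnooonnm$mmnnon  (last char: 'n')
  sorted[11] = nnnnmmonnooonnm$mmnno  (last char: 'o')
  sorted[12] = nnonnnnmmonnooonnm$mm  (last char: 'm')
  sorted[13] = nnooonnm$mmnnonnnnmmo  (last char: 'o')
  sorted[14] = nonnnnmmonnooonnm$mmn  (last char: 'n')
  sorted[15] = nooonnm$mmnnonnnnmmon  (last char: 'n')
  sorted[16] = onnm$mmnnonnnnmmonnoo  (last char: 'o')
  sorted[17] = onnnnmmonnooonnm$mmnn  (last char: 'n')
  sorted[18] = onnooonnm$mmnnonnnnmm  (last char: 'm')
  sorted[19] = oonnm$mmnnonnnnmmonno  (last char: 'o')
  sorted[20] = ooonnm$mmnnonnnnmmonn  (last char: 'n')
Last column: mn$nmmnnonnomonnonmon
Original string S is at sorted index 2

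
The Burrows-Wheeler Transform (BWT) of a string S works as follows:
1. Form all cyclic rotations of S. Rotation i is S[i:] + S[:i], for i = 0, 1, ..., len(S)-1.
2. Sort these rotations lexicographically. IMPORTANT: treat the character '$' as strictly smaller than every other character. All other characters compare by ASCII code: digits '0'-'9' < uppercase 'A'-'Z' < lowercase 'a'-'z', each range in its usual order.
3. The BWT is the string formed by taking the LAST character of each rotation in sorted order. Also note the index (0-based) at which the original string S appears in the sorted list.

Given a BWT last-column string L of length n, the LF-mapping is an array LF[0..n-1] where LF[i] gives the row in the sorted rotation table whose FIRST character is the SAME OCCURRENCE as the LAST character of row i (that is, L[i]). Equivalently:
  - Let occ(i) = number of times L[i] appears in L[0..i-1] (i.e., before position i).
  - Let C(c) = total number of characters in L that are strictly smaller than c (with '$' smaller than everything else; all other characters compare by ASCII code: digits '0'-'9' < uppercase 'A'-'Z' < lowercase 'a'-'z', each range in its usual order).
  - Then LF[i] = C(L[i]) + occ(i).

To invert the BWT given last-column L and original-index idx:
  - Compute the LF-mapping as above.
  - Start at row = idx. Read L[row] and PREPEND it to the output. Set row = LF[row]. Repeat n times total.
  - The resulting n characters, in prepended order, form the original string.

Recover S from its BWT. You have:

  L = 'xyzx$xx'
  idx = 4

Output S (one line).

Answer: xzxxyx$

Derivation:
LF mapping: 1 5 6 2 0 3 4
Walk LF starting at row 4, prepending L[row]:
  step 1: row=4, L[4]='$', prepend. Next row=LF[4]=0
  step 2: row=0, L[0]='x', prepend. Next row=LF[0]=1
  step 3: row=1, L[1]='y', prepend. Next row=LF[1]=5
  step 4: row=5, L[5]='x', prepend. Next row=LF[5]=3
  step 5: row=3, L[3]='x', prepend. Next row=LF[3]=2
  step 6: row=2, L[2]='z', prepend. Next row=LF[2]=6
  step 7: row=6, L[6]='x', prepend. Next row=LF[6]=4
Reversed output: xzxxyx$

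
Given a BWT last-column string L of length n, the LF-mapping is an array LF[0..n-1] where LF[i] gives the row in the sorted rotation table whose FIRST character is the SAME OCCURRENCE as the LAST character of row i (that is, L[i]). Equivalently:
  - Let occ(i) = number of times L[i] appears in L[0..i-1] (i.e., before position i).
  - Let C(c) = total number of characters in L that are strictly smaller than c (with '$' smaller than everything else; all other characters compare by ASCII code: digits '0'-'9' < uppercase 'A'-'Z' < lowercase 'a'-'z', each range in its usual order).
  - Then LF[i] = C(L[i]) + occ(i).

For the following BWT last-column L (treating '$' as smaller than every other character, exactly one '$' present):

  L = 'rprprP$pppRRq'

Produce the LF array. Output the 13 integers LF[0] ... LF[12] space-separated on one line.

Answer: 10 4 11 5 12 1 0 6 7 8 2 3 9

Derivation:
Char counts: '$':1, 'P':1, 'R':2, 'p':5, 'q':1, 'r':3
C (first-col start): C('$')=0, C('P')=1, C('R')=2, C('p')=4, C('q')=9, C('r')=10
L[0]='r': occ=0, LF[0]=C('r')+0=10+0=10
L[1]='p': occ=0, LF[1]=C('p')+0=4+0=4
L[2]='r': occ=1, LF[2]=C('r')+1=10+1=11
L[3]='p': occ=1, LF[3]=C('p')+1=4+1=5
L[4]='r': occ=2, LF[4]=C('r')+2=10+2=12
L[5]='P': occ=0, LF[5]=C('P')+0=1+0=1
L[6]='$': occ=0, LF[6]=C('$')+0=0+0=0
L[7]='p': occ=2, LF[7]=C('p')+2=4+2=6
L[8]='p': occ=3, LF[8]=C('p')+3=4+3=7
L[9]='p': occ=4, LF[9]=C('p')+4=4+4=8
L[10]='R': occ=0, LF[10]=C('R')+0=2+0=2
L[11]='R': occ=1, LF[11]=C('R')+1=2+1=3
L[12]='q': occ=0, LF[12]=C('q')+0=9+0=9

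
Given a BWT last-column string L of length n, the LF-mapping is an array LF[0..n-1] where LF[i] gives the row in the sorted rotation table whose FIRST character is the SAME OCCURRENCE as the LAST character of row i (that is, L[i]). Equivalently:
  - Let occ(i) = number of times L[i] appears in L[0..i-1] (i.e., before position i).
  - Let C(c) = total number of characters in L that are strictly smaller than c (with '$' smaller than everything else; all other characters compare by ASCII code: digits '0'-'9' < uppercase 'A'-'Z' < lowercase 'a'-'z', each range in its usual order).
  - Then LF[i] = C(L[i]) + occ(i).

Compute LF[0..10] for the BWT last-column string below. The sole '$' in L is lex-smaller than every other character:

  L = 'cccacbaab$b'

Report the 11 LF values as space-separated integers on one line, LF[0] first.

Answer: 7 8 9 1 10 4 2 3 5 0 6

Derivation:
Char counts: '$':1, 'a':3, 'b':3, 'c':4
C (first-col start): C('$')=0, C('a')=1, C('b')=4, C('c')=7
L[0]='c': occ=0, LF[0]=C('c')+0=7+0=7
L[1]='c': occ=1, LF[1]=C('c')+1=7+1=8
L[2]='c': occ=2, LF[2]=C('c')+2=7+2=9
L[3]='a': occ=0, LF[3]=C('a')+0=1+0=1
L[4]='c': occ=3, LF[4]=C('c')+3=7+3=10
L[5]='b': occ=0, LF[5]=C('b')+0=4+0=4
L[6]='a': occ=1, LF[6]=C('a')+1=1+1=2
L[7]='a': occ=2, LF[7]=C('a')+2=1+2=3
L[8]='b': occ=1, LF[8]=C('b')+1=4+1=5
L[9]='$': occ=0, LF[9]=C('$')+0=0+0=0
L[10]='b': occ=2, LF[10]=C('b')+2=4+2=6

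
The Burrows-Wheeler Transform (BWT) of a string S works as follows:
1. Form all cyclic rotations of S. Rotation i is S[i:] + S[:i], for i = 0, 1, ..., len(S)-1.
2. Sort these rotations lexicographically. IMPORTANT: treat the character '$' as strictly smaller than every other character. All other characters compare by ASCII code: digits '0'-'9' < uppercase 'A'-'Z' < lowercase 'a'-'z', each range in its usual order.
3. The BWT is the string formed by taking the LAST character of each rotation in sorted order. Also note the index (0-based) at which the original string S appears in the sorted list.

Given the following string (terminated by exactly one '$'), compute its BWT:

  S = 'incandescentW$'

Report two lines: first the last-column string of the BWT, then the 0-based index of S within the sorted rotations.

All 14 rotations (rotation i = S[i:]+S[:i]):
  rot[0] = incandescentW$
  rot[1] = ncandescentW$i
  rot[2] = candescentW$in
  rot[3] = andescentW$inc
  rot[4] = ndescentW$inca
  rot[5] = descentW$incan
  rot[6] = escentW$incand
  rot[7] = scentW$incande
  rot[8] = centW$incandes
  rot[9] = entW$incandesc
  rot[10] = ntW$incandesce
  rot[11] = tW$incandescen
  rot[12] = W$incandescent
  rot[13] = $incandescentW
Sorted (with $ < everything):
  sorted[0] = $incandescentW  (last char: 'W')
  sorted[1] = W$incandescent  (last char: 't')
  sorted[2] = andescentW$inc  (last char: 'c')
  sorted[3] = candescentW$in  (last char: 'n')
  sorted[4] = centW$incandes  (last char: 's')
  sorted[5] = descentW$incan  (last char: 'n')
  sorted[6] = entW$incandesc  (last char: 'c')
  sorted[7] = escentW$incand  (last char: 'd')
  sorted[8] = incandescentW$  (last char: '$')
  sorted[9] = ncandescentW$i  (last char: 'i')
  sorted[10] = ndescentW$inca  (last char: 'a')
  sorted[11] = ntW$incandesce  (last char: 'e')
  sorted[12] = scentW$incande  (last char: 'e')
  sorted[13] = tW$incandescen  (last char: 'n')
Last column: Wtcnsncd$iaeen
Original string S is at sorted index 8

Answer: Wtcnsncd$iaeen
8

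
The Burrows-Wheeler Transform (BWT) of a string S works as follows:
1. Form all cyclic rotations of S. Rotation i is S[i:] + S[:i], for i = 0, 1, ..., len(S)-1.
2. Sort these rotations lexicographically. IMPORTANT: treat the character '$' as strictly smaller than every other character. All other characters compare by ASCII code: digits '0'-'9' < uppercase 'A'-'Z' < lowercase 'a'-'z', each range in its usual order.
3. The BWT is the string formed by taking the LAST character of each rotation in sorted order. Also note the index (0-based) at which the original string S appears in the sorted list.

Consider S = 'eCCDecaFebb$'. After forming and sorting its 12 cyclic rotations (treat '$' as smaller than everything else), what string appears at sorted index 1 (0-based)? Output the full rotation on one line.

All 12 rotations (rotation i = S[i:]+S[:i]):
  rot[0] = eCCDecaFebb$
  rot[1] = CCDecaFebb$e
  rot[2] = CDecaFebb$eC
  rot[3] = DecaFebb$eCC
  rot[4] = ecaFebb$eCCD
  rot[5] = caFebb$eCCDe
  rot[6] = aFebb$eCCDec
  rot[7] = Febb$eCCDeca
  rot[8] = ebb$eCCDecaF
  rot[9] = bb$eCCDecaFe
  rot[10] = b$eCCDecaFeb
  rot[11] = $eCCDecaFebb
Sorted (with $ < everything):
  sorted[0] = $eCCDecaFebb
  sorted[1] = CCDecaFebb$e
  sorted[2] = CDecaFebb$eC
  sorted[3] = DecaFebb$eCC
  sorted[4] = Febb$eCCDeca
  sorted[5] = aFebb$eCCDec
  sorted[6] = b$eCCDecaFeb
  sorted[7] = bb$eCCDecaFe
  sorted[8] = caFebb$eCCDe
  sorted[9] = eCCDecaFebb$
  sorted[10] = ebb$eCCDecaF
  sorted[11] = ecaFebb$eCCD
sorted[1] = CCDecaFebb$e

Answer: CCDecaFebb$e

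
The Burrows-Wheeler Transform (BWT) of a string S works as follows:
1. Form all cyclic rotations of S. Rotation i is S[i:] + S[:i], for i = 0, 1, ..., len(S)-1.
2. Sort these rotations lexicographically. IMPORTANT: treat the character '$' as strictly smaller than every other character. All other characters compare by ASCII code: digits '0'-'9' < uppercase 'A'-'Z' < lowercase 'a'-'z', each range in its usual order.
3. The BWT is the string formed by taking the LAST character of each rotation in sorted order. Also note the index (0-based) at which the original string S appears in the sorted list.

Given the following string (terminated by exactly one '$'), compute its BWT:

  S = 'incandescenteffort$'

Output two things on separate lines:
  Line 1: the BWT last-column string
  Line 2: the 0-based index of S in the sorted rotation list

Answer: tcnsntcdef$iaefoern
10

Derivation:
All 19 rotations (rotation i = S[i:]+S[:i]):
  rot[0] = incandescenteffort$
  rot[1] = ncandescenteffort$i
  rot[2] = candescenteffort$in
  rot[3] = andescenteffort$inc
  rot[4] = ndescenteffort$inca
  rot[5] = descenteffort$incan
  rot[6] = escenteffort$incand
  rot[7] = scenteffort$incande
  rot[8] = centeffort$incandes
  rot[9] = enteffort$incandesc
  rot[10] = nteffort$incandesce
  rot[11] = teffort$incandescen
  rot[12] = effort$incandescent
  rot[13] = ffort$incandescente
  rot[14] = fort$incandescentef
  rot[15] = ort$incandescenteff
  rot[16] = rt$incandescenteffo
  rot[17] = t$incandescenteffor
  rot[18] = $incandescenteffort
Sorted (with $ < everything):
  sorted[0] = $incandescenteffort  (last char: 't')
  sorted[1] = andescenteffort$inc  (last char: 'c')
  sorted[2] = candescenteffort$in  (last char: 'n')
  sorted[3] = centeffort$incandes  (last char: 's')
  sorted[4] = descenteffort$incan  (last char: 'n')
  sorted[5] = effort$incandescent  (last char: 't')
  sorted[6] = enteffort$incandesc  (last char: 'c')
  sorted[7] = escenteffort$incand  (last char: 'd')
  sorted[8] = ffort$incandescente  (last char: 'e')
  sorted[9] = fort$incandescentef  (last char: 'f')
  sorted[10] = incandescenteffort$  (last char: '$')
  sorted[11] = ncandescenteffort$i  (last char: 'i')
  sorted[12] = ndescenteffort$inca  (last char: 'a')
  sorted[13] = nteffort$incandesce  (last char: 'e')
  sorted[14] = ort$incandescenteff  (last char: 'f')
  sorted[15] = rt$incandescenteffo  (last char: 'o')
  sorted[16] = scenteffort$incande  (last char: 'e')
  sorted[17] = t$incandescenteffor  (last char: 'r')
  sorted[18] = teffort$incandescen  (last char: 'n')
Last column: tcnsntcdef$iaefoern
Original string S is at sorted index 10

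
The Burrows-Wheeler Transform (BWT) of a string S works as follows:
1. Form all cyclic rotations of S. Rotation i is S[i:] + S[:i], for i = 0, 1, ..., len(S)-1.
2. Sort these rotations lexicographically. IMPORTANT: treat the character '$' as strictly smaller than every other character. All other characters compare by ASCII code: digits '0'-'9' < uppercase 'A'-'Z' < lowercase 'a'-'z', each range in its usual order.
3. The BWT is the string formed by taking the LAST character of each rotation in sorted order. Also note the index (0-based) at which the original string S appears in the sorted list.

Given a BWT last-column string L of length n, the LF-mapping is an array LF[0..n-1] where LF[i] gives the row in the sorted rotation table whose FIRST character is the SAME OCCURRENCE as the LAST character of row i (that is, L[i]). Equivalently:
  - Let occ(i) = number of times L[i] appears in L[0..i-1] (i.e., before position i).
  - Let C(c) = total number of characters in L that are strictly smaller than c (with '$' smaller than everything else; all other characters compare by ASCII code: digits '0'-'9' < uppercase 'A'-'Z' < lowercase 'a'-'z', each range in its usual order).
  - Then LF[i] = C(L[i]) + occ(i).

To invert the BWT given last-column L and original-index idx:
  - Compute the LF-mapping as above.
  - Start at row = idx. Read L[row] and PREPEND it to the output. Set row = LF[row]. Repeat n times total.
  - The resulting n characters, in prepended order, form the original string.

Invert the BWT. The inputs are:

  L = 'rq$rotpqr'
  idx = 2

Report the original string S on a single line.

Answer: prqoqrtr$

Derivation:
LF mapping: 5 3 0 6 1 8 2 4 7
Walk LF starting at row 2, prepending L[row]:
  step 1: row=2, L[2]='$', prepend. Next row=LF[2]=0
  step 2: row=0, L[0]='r', prepend. Next row=LF[0]=5
  step 3: row=5, L[5]='t', prepend. Next row=LF[5]=8
  step 4: row=8, L[8]='r', prepend. Next row=LF[8]=7
  step 5: row=7, L[7]='q', prepend. Next row=LF[7]=4
  step 6: row=4, L[4]='o', prepend. Next row=LF[4]=1
  step 7: row=1, L[1]='q', prepend. Next row=LF[1]=3
  step 8: row=3, L[3]='r', prepend. Next row=LF[3]=6
  step 9: row=6, L[6]='p', prepend. Next row=LF[6]=2
Reversed output: prqoqrtr$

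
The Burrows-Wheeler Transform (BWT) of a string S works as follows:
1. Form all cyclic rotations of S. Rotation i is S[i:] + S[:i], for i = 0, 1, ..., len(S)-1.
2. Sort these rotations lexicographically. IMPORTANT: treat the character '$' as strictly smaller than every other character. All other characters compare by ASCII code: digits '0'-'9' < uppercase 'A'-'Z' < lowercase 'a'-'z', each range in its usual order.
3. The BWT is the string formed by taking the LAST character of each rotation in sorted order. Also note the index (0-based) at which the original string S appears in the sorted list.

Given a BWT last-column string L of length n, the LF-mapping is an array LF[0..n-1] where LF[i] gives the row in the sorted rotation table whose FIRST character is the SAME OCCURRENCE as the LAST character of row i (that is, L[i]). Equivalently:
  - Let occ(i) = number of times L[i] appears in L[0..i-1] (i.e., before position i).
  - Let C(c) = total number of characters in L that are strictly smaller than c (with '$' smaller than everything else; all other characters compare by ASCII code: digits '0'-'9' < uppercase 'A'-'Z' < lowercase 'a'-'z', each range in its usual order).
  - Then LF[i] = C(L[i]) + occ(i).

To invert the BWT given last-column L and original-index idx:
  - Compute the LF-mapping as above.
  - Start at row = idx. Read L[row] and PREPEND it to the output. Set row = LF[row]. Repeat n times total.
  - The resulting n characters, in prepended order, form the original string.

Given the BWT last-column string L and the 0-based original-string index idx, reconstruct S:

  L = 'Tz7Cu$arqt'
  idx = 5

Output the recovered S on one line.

Answer: quartz7CT$

Derivation:
LF mapping: 3 9 1 2 8 0 4 6 5 7
Walk LF starting at row 5, prepending L[row]:
  step 1: row=5, L[5]='$', prepend. Next row=LF[5]=0
  step 2: row=0, L[0]='T', prepend. Next row=LF[0]=3
  step 3: row=3, L[3]='C', prepend. Next row=LF[3]=2
  step 4: row=2, L[2]='7', prepend. Next row=LF[2]=1
  step 5: row=1, L[1]='z', prepend. Next row=LF[1]=9
  step 6: row=9, L[9]='t', prepend. Next row=LF[9]=7
  step 7: row=7, L[7]='r', prepend. Next row=LF[7]=6
  step 8: row=6, L[6]='a', prepend. Next row=LF[6]=4
  step 9: row=4, L[4]='u', prepend. Next row=LF[4]=8
  step 10: row=8, L[8]='q', prepend. Next row=LF[8]=5
Reversed output: quartz7CT$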